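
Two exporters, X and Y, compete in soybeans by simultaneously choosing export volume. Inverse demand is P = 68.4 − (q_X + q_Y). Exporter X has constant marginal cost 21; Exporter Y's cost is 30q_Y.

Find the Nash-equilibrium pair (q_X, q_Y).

18.8, 9.8

Exporter X's profit: π = q_X(68.4 − (q_X + q_Y)) − 21q_X.
∂π/∂q_X = 47.4 − 2q_X − q_Y = 0, so q_X = 23.7 − 0.5q_Y.
By the same steps for Y: q_Y = 19.2 − 0.5q_X.
Solving the two reaction functions simultaneously: (1 − (−0.5)(−0.5))q_X = 23.7 − 0.5·19.2, so 0.75q_X = 14.1 and q_X = 18.8.
Then q_Y = 19.2 − 0.5·18.8 = 9.8.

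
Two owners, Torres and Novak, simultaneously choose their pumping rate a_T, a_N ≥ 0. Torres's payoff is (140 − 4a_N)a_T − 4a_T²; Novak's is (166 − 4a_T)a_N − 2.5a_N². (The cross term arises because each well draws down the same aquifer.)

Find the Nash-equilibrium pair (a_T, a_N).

1.5, 32

Expanding Torres's payoff: 140a_T − 4a_Na_T − 4a_T².
∂π/∂a_T = 140 − 4a_N − 8a_T = 0, so a_T = 17.5 − 0.5a_N.
Likewise for Novak: a_N = 33.2 − 0.8a_T.
Plugging a_N into Torres's best response: a_T = 17.5 − 0.5(33.2 − 0.8a_T) ⇒ 0.6a_T = 0.9, so a_T = 1.5.
Then a_N = 33.2 − 0.8·1.5 = 32.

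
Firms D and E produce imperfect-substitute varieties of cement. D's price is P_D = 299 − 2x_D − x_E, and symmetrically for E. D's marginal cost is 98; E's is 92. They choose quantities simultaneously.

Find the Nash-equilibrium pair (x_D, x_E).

Firm D's profit: π = x_D(299 − 2x_D − x_E) − 98x_D.
∂π/∂x_D = 201 − 4x_D − x_E = 0 ⇒ x_D = 50.25 − 0.25x_E.
Similarly x_E = 51.75 − 0.25x_D.
Solving the two reaction functions simultaneously: (1 − (−0.25)(−0.25))x_D = 50.25 − 0.25·51.75, so 0.9375x_D = 37.3125 and x_D = 39.8.
Then x_E = 51.75 − 0.25·39.8 = 41.8.

39.8, 41.8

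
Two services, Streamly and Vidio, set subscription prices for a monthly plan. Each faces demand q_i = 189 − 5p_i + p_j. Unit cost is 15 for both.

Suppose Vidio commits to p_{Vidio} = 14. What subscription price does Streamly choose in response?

Streamly's profit: π = (p_{Streamly} − 15)(189 − 5p_{Streamly} + p_{Vidio}).
∂π/∂p_{Streamly} = 264 − 10p_{Streamly} + p_{Vidio} = 0 ⇒ p_{Streamly} = 26.4 + 0.1p_{Vidio}.
At p_{Vidio} = 14: p_{Streamly} = 26.4 + 0.1·14 = 27.8.

27.8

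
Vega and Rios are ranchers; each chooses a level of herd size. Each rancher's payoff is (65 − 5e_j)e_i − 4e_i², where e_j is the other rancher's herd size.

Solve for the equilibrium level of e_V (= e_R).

Vega's payoff is (65 − 5e_R)e_V − 4e_V².
∂π/∂e_V = 65 − 5e_R − 8e_V = 0, so e_V = 8.125 − 0.625e_R.
Setting e_V = e_R in the reaction function: e_V = 8.125 − 0.625e_V, so e_V = 8.125 / 1.625 = 5.

5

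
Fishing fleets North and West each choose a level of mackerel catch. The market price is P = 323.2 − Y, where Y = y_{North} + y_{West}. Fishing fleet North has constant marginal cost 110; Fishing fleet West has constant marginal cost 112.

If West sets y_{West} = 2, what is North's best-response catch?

Fishing fleet North's profit: π = y_{North}(323.2 − (y_{North} + y_{West})) − 110y_{North}.
∂π/∂y_{North} = 213.2 − 2y_{North} − y_{West} = 0, so y_{North} = 106.6 − 0.5y_{West}.
At y_{West} = 2: y_{North} = 106.6 − 0.5·2 = 105.6.

105.6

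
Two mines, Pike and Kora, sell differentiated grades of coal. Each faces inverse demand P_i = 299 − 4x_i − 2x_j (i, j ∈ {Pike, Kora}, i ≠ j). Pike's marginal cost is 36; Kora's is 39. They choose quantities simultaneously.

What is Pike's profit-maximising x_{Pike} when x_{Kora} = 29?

25.625

Mine Pike's profit: π = x_{Pike}(299 − 4x_{Pike} − 2x_{Kora}) − 36x_{Pike}.
∂π/∂x_{Pike} = 263 − 8x_{Pike} − 2x_{Kora} = 0 ⇒ x_{Pike} = 32.875 − 0.25x_{Kora}.
At x_{Kora} = 29: x_{Pike} = 32.875 − 0.25·29 = 25.625.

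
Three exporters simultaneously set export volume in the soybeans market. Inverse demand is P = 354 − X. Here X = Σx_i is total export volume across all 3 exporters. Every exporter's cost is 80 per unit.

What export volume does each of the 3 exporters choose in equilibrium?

68.5

A representative exporter's profit is π_i = x_i(354 − X) − 80x_i, with X = x_i + Σ_{j≠i} x_j.
First-order condition: 274 − 2x_i − Σ_{j≠i} x_j = 0.
In a symmetric equilibrium every exporter chooses the same x, so Σ_{j≠i} x_j = 2x. The condition becomes 274 − 4x = 0, giving x = 274/4 = 68.5.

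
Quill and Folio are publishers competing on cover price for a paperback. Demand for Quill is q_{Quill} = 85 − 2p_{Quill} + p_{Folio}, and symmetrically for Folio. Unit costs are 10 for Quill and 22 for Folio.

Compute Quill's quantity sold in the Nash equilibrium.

Quill's profit: π = (p_{Quill} − 10)(85 − 2p_{Quill} + p_{Folio}).
∂π/∂p_{Quill} = 105 − 4p_{Quill} + p_{Folio} = 0 ⇒ p_{Quill} = 26.25 + 0.25p_{Folio}.
Similarly p_{Folio} = 32.25 + 0.25p_{Quill}.
Plugging p_{Folio} into Quill's best response: p_{Quill} = 26.25 + 0.25(32.25 + 0.25p_{Quill}) ⇒ 0.9375p_{Quill} = 34.3125, so p_{Quill} = 36.6.
Then p_{Folio} = 32.25 + 0.25·36.6 = 41.4.
q_{Quill} = 85 − 2·36.6 + 41.4 = 53.2.

53.2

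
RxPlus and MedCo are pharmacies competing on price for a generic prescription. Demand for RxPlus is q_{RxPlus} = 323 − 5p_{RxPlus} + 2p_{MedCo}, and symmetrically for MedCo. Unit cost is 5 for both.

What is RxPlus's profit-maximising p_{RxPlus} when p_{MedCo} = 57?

46.2

RxPlus's profit: π = (p_{RxPlus} − 5)(323 − 5p_{RxPlus} + 2p_{MedCo}).
∂π/∂p_{RxPlus} = 348 − 10p_{RxPlus} + 2p_{MedCo} = 0 ⇒ p_{RxPlus} = 34.8 + 0.2p_{MedCo}.
At p_{MedCo} = 57: p_{RxPlus} = 34.8 + 0.2·57 = 46.2.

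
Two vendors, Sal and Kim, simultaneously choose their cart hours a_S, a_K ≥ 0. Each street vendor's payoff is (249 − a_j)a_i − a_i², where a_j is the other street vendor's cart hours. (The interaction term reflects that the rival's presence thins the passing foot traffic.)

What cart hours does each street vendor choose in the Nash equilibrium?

83

Sal's payoff is (249 − a_K)a_S − a_S².
∂π/∂a_S = 249 − a_K − 2a_S = 0, so a_S = 124.5 − 0.5a_K.
The game is symmetric, so in equilibrium a_K = a_S: the reaction function gives 1.5a_S = 124.5, hence a_S = 83.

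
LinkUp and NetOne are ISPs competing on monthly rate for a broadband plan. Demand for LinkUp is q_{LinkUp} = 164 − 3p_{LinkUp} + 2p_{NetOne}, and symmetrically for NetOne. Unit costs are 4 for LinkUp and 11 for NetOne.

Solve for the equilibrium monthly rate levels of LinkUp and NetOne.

LinkUp's profit: π = (p_{LinkUp} − 4)(164 − 3p_{LinkUp} + 2p_{NetOne}).
∂π/∂p_{LinkUp} = 176 − 6p_{LinkUp} + 2p_{NetOne} = 0 ⇒ p_{LinkUp} = 88/3 + (1/3)p_{NetOne}.
Similarly p_{NetOne} = 197/6 + (1/3)p_{LinkUp}.
Substituting the second reaction function into the first: p_{LinkUp} = 88/3 + (1/3)(197/6 + (1/3)p_{LinkUp}), which gives (8/9)p_{LinkUp} = 725/18 ⇒ p_{LinkUp} = 45.3125.
Then p_{NetOne} = 197/6 + (1/3)·45.3125 = 47.9375.

45.3125, 47.9375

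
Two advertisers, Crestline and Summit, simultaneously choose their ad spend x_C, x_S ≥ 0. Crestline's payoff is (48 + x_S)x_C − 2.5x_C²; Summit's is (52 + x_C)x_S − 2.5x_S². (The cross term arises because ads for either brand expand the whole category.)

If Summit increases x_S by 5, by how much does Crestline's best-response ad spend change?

1

Expanding Crestline's payoff: 48x_C + x_Sx_C − 2.5x_C².
∂π/∂x_C = 48 + x_S − 5x_C = 0, so x_C = 9.6 + 0.2x_S.
The reaction-function slope is 0.2, so a 5-unit rise in x_S moves x_C by 0.2 × 5 = 1. Crestline's best response rises — the actions are strategic complements.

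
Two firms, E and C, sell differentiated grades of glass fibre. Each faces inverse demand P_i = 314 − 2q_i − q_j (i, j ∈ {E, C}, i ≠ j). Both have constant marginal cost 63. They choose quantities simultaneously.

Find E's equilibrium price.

Firm E's profit: π = q_E(314 − 2q_E − q_C) − 63q_E.
∂π/∂q_E = 251 − 4q_E − q_C = 0 ⇒ q_E = 62.75 − 0.25q_C.
By symmetry q_C = q_E; substituting into the reaction function, 1.25q_E = 62.75 and q_E = 50.2.
P_E = 314 − 2·50.2 − 50.2 = 163.4.

163.4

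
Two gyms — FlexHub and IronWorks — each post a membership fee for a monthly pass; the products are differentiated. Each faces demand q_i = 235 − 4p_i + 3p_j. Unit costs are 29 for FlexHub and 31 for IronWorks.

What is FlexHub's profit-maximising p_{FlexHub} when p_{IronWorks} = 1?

FlexHub's profit: π = (p_{FlexHub} − 29)(235 − 4p_{FlexHub} + 3p_{IronWorks}).
∂π/∂p_{FlexHub} = 351 − 8p_{FlexHub} + 3p_{IronWorks} = 0 ⇒ p_{FlexHub} = 43.875 + 0.375p_{IronWorks}.
At p_{IronWorks} = 1: p_{FlexHub} = 43.875 + 0.375·1 = 44.25.

44.25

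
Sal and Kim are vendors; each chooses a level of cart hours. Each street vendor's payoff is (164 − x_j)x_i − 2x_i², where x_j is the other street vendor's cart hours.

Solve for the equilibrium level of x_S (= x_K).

Sal's payoff is (164 − x_K)x_S − 2x_S².
∂π/∂x_S = 164 − x_K − 4x_S = 0, so x_S = 41 − 0.25x_K.
Setting x_S = x_K in the reaction function: x_S = 41 − 0.25x_S, so x_S = 41 / 1.25 = 32.8.

32.8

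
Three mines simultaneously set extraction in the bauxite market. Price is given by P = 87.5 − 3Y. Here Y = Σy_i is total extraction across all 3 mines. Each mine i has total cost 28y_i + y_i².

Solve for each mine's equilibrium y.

A representative mine's profit is π_i = y_i(87.5 − 3Y) − 28y_i − y_i², with Y = y_i + Σ_{j≠i} y_j.
First-order condition: 59.5 − 8y_i − 3Σ_{j≠i} y_j = 0.
In a symmetric equilibrium every mine chooses the same y, so Σ_{j≠i} y_j = 2y. The condition becomes 59.5 − 14y = 0, giving y = 59.5/14 = 4.25.

4.25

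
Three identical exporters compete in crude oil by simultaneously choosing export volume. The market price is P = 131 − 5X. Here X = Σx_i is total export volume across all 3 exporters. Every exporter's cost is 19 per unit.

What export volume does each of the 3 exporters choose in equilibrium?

5.6

A representative exporter's profit is π_i = x_i(131 − 5X) − 19x_i, with X = x_i + Σ_{j≠i} x_j.
First-order condition: 112 − 10x_i − 5Σ_{j≠i} x_j = 0.
Imposing symmetry (x_j = x for all j) turns Σ_{j≠i} x_j into 2x, so 112 = 20x and x = 5.6.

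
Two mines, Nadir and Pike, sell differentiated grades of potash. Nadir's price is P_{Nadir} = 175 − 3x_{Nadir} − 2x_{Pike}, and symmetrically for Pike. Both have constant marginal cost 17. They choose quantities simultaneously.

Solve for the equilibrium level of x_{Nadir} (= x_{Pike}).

19.75

Mine Nadir's profit: π = x_{Nadir}(175 − 3x_{Nadir} − 2x_{Pike}) − 17x_{Nadir}.
∂π/∂x_{Nadir} = 158 − 6x_{Nadir} − 2x_{Pike} = 0 ⇒ x_{Nadir} = 79/3 − (1/3)x_{Pike}.
Setting x_{Nadir} = x_{Pike} in the reaction function: x_{Nadir} = 79/3 − (1/3)x_{Nadir}, so x_{Nadir} = (79/3) / (4/3) = 19.75.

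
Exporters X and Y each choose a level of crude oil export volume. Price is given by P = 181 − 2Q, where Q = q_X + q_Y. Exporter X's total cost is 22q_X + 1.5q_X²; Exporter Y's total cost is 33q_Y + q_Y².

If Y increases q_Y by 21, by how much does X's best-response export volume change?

Exporter X's profit: π = q_X(181 − 2(q_X + q_Y)) − 22q_X − 1.5q_X².
∂π/∂q_X = 159 − 7q_X − 2q_Y = 0, so q_X = 159/7 − (2/7)q_Y.
The reaction-function slope is −2/7, so a 21-unit rise in q_Y moves q_X by −2/7 × 21 = −6. X's best response falls — the actions are strategic substitutes.

-6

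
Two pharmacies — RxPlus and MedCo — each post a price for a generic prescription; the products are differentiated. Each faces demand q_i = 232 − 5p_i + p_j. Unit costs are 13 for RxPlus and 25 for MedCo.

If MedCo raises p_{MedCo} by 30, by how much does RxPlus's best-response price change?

RxPlus's profit: π = (p_{RxPlus} − 13)(232 − 5p_{RxPlus} + p_{MedCo}).
∂π/∂p_{RxPlus} = 297 − 10p_{RxPlus} + p_{MedCo} = 0 ⇒ p_{RxPlus} = 29.7 + 0.1p_{MedCo}.
The reaction-function slope is 0.1, so a 30-unit rise in p_{MedCo} moves p_{RxPlus} by 0.1 × 30 = 3. RxPlus's best response rises — the actions are strategic complements.

3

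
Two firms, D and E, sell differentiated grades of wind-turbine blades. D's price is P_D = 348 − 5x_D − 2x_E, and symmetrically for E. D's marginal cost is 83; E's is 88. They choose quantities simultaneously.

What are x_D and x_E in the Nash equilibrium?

22.1875, 21.5625

Firm D's profit: π = x_D(348 − 5x_D − 2x_E) − 83x_D.
∂π/∂x_D = 265 − 10x_D − 2x_E = 0 ⇒ x_D = 26.5 − 0.2x_E.
Similarly x_E = 26 − 0.2x_D.
Solving the two reaction functions simultaneously: (1 − (−0.2)(−0.2))x_D = 26.5 − 0.2·26, so 0.96x_D = 21.3 and x_D = 22.1875.
Then x_E = 26 − 0.2·22.1875 = 21.5625.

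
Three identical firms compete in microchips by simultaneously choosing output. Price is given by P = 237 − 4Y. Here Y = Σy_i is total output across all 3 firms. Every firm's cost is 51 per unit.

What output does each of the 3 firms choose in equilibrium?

A representative firm's profit is π_i = y_i(237 − 4Y) − 51y_i, with Y = y_i + Σ_{j≠i} y_j.
First-order condition: 186 − 8y_i − 4Σ_{j≠i} y_j = 0.
In a symmetric equilibrium every firm chooses the same y, so Σ_{j≠i} y_j = 2y. The condition becomes 186 − 16y = 0, giving y = 186/16 = 11.625.

11.625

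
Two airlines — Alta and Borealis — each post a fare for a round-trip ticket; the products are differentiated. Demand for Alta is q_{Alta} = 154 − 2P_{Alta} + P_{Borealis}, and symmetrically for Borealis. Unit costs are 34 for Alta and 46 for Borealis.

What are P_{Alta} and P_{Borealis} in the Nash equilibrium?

75.6, 80.4

Alta's profit: π = (P_{Alta} − 34)(154 − 2P_{Alta} + P_{Borealis}).
∂π/∂P_{Alta} = 222 − 4P_{Alta} + P_{Borealis} = 0 ⇒ P_{Alta} = 55.5 + 0.25P_{Borealis}.
Similarly P_{Borealis} = 61.5 + 0.25P_{Alta}.
Substituting the second reaction function into the first: P_{Alta} = 55.5 + 0.25(61.5 + 0.25P_{Alta}), which gives 0.9375P_{Alta} = 70.875 ⇒ P_{Alta} = 75.6.
Then P_{Borealis} = 61.5 + 0.25·75.6 = 80.4.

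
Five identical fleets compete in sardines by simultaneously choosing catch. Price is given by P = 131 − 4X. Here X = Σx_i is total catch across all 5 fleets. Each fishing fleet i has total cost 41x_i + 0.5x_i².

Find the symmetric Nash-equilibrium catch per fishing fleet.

A representative fishing fleet's profit is π_i = x_i(131 − 4X) − 41x_i − 0.5x_i², with X = x_i + Σ_{j≠i} x_j.
First-order condition: 90 − 9x_i − 4Σ_{j≠i} x_j = 0.
In a symmetric equilibrium every fishing fleet chooses the same x, so Σ_{j≠i} x_j = 4x. The condition becomes 90 − 25x = 0, giving x = 90/25 = 3.6.

3.6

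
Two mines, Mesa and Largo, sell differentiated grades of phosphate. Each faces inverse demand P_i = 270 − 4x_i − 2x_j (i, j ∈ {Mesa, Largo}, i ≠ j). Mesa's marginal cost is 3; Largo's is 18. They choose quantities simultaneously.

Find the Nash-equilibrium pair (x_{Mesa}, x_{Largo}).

27.2, 24.7

Mine Mesa's profit: π = x_{Mesa}(270 − 4x_{Mesa} − 2x_{Largo}) − 3x_{Mesa}.
∂π/∂x_{Mesa} = 267 − 8x_{Mesa} − 2x_{Largo} = 0 ⇒ x_{Mesa} = 33.375 − 0.25x_{Largo}.
Similarly x_{Largo} = 31.5 − 0.25x_{Mesa}.
Plugging x_{Largo} into Mesa's best response: x_{Mesa} = 33.375 − 0.25(31.5 − 0.25x_{Mesa}) ⇒ 0.9375x_{Mesa} = 25.5, so x_{Mesa} = 27.2.
Then x_{Largo} = 31.5 − 0.25·27.2 = 24.7.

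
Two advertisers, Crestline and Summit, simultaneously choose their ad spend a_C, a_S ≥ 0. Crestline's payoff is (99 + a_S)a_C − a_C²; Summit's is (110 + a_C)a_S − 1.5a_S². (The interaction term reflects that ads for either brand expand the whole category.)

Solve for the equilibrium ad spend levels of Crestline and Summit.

81.4, 63.8

Expanding Crestline's payoff: 99a_C + a_Sa_C − a_C².
∂π/∂a_C = 99 + a_S − 2a_C = 0, so a_C = 49.5 + 0.5a_S.
Likewise for Summit: a_S = 110/3 + (1/3)a_C.
Substituting the second reaction function into the first: a_C = 49.5 + 0.5(110/3 + (1/3)a_C), which gives (5/6)a_C = 407/6 ⇒ a_C = 81.4.
Then a_S = 110/3 + (1/3)·81.4 = 63.8.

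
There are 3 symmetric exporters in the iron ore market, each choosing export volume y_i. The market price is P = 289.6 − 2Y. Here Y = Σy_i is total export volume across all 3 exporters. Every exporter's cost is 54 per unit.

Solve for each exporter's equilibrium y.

29.45

A representative exporter's profit is π_i = y_i(289.6 − 2Y) − 54y_i, with Y = y_i + Σ_{j≠i} y_j.
First-order condition: 235.6 − 4y_i − 2Σ_{j≠i} y_j = 0.
With identical exporters, set every y_j = y: then 235.6 − 4y − 4y = 0, i.e. y = 235.6/8 = 29.45.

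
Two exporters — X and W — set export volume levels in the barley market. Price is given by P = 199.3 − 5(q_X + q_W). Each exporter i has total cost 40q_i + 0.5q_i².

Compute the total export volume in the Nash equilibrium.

19.9125

Exporter X's profit: π = q_X(199.3 − 5(q_X + q_W)) − 40q_X − 0.5q_X².
∂π/∂q_X = 159.3 − 11q_X − 5q_W = 0, so q_X = 1593/110 − (5/11)q_W.
The game is symmetric, so in equilibrium q_W = q_X: the reaction function gives (16/11)q_X = 1593/110, hence q_X = 1593/160.
Total export volume: 1593/160 + 1593/160 = 19.9125.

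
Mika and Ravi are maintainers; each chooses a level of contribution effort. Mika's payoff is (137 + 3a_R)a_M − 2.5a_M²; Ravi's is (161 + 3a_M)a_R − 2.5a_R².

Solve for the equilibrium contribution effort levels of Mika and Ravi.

73, 76

Expanding Mika's payoff: 137a_M + 3a_Ra_M − 2.5a_M².
∂π/∂a_M = 137 + 3a_R − 5a_M = 0, so a_M = 27.4 + 0.6a_R.
Likewise for Ravi: a_R = 32.2 + 0.6a_M.
Plugging a_R into Mika's best response: a_M = 27.4 + 0.6(32.2 + 0.6a_M) ⇒ 0.64a_M = 46.72, so a_M = 73.
Then a_R = 32.2 + 0.6·73 = 76.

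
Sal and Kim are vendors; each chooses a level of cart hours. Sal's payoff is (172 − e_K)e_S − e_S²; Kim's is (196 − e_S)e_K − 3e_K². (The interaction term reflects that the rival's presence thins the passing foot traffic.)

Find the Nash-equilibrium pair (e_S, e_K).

76, 20

Expanding Sal's payoff: 172e_S − e_Ke_S − e_S².
∂π/∂e_S = 172 − e_K − 2e_S = 0, so e_S = 86 − 0.5e_K.
Likewise for Kim: e_K = 98/3 − (1/6)e_S.
Solving the two reaction functions simultaneously: (1 − (−0.5)(−1/6))e_S = 86 − 0.5·(98/3), so (11/12)e_S = 209/3 and e_S = 76.
Then e_K = 98/3 − (1/6)·76 = 20.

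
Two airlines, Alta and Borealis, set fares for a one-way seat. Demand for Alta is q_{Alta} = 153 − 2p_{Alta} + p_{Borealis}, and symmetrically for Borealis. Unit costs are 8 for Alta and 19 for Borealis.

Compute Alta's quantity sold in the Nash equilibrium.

99.6

Alta's profit: π = (p_{Alta} − 8)(153 − 2p_{Alta} + p_{Borealis}).
∂π/∂p_{Alta} = 169 − 4p_{Alta} + p_{Borealis} = 0 ⇒ p_{Alta} = 42.25 + 0.25p_{Borealis}.
Similarly p_{Borealis} = 47.75 + 0.25p_{Alta}.
Plugging p_{Borealis} into Alta's best response: p_{Alta} = 42.25 + 0.25(47.75 + 0.25p_{Alta}) ⇒ 0.9375p_{Alta} = 54.1875, so p_{Alta} = 57.8.
Then p_{Borealis} = 47.75 + 0.25·57.8 = 62.2.
q_{Alta} = 153 − 2·57.8 + 62.2 = 99.6.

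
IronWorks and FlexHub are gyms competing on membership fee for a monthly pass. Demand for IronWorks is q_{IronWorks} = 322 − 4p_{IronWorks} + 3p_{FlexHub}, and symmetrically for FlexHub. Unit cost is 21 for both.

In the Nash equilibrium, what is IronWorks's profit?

IronWorks's profit: π = (p_{IronWorks} − 21)(322 − 4p_{IronWorks} + 3p_{FlexHub}).
∂π/∂p_{IronWorks} = 406 − 8p_{IronWorks} + 3p_{FlexHub} = 0 ⇒ p_{IronWorks} = 50.75 + 0.375p_{FlexHub}.
The game is symmetric, so in equilibrium p_{FlexHub} = p_{IronWorks}: the reaction function gives 0.625p_{IronWorks} = 50.75, hence p_{IronWorks} = 81.2.
q_{IronWorks} = 322 − 4·81.2 + 3·81.2 = 240.8.
Profit = (81.2 − 21)·240.8 = 14496.16.

14496.16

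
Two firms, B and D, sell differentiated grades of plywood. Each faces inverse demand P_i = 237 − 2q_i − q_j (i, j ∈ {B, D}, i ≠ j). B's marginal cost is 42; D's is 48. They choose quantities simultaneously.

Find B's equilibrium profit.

Firm B's profit: π = q_B(237 − 2q_B − q_D) − 42q_B.
∂π/∂q_B = 195 − 4q_B − q_D = 0 ⇒ q_B = 48.75 − 0.25q_D.
Similarly q_D = 47.25 − 0.25q_B.
Plugging q_D into B's best response: q_B = 48.75 − 0.25(47.25 − 0.25q_B) ⇒ 0.9375q_B = 36.9375, so q_B = 39.4.
Then q_D = 47.25 − 0.25·39.4 = 37.4.
P_B = 237 − 2·39.4 − 37.4 = 120.8.
Profit = (120.8 − 42)·39.4 = 3104.72.

3104.72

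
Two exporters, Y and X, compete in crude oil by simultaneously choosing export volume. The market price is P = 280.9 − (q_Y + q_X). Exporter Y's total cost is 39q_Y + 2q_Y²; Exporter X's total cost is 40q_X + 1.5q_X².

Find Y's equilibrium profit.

3346.68

Exporter Y's profit: π = q_Y(280.9 − (q_Y + q_X)) − 39q_Y − 2q_Y².
∂π/∂q_Y = 241.9 − 6q_Y − q_X = 0, so q_Y = 2419/60 − (1/6)q_X.
For X: ∂π/∂q_X = 240.9 − 5q_X − q_Y = 0 ⇒ q_X = 48.18 − 0.2q_Y.
Solving the two reaction functions simultaneously: (1 − (−1/6)(−0.2))q_Y = 2419/60 − (1/6)·48.18, so (29/30)q_Y = 4843/150 and q_Y = 33.4.
Then q_X = 48.18 − 0.2·33.4 = 41.5.
Price P = 280.9 − 74.9 = 206.
Y's profit: (206 − 39)·33.4 − 2(33.4)² = 3346.68.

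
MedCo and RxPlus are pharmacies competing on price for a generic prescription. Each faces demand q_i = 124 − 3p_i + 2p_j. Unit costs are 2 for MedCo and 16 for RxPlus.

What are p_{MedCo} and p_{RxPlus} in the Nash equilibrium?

MedCo's profit: π = (p_{MedCo} − 2)(124 − 3p_{MedCo} + 2p_{RxPlus}).
∂π/∂p_{MedCo} = 130 − 6p_{MedCo} + 2p_{RxPlus} = 0 ⇒ p_{MedCo} = 65/3 + (1/3)p_{RxPlus}.
Similarly p_{RxPlus} = 86/3 + (1/3)p_{MedCo}.
Substituting the second reaction function into the first: p_{MedCo} = 65/3 + (1/3)(86/3 + (1/3)p_{MedCo}), which gives (8/9)p_{MedCo} = 281/9 ⇒ p_{MedCo} = 35.125.
Then p_{RxPlus} = 86/3 + (1/3)·35.125 = 40.375.

35.125, 40.375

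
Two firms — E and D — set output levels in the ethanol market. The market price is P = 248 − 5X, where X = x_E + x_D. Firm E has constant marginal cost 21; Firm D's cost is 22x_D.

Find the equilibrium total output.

Firm E's profit: π = x_E(248 − 5(x_E + x_D)) − 21x_E.
∂π/∂x_E = 227 − 10x_E − 5x_D = 0, so x_E = 22.7 − 0.5x_D.
By the same steps for D: x_D = 22.6 − 0.5x_E.
Substituting the second reaction function into the first: x_E = 22.7 − 0.5(22.6 − 0.5x_E), which gives 0.75x_E = 11.4 ⇒ x_E = 15.2.
Then x_D = 22.6 − 0.5·15.2 = 15.
Total output: 15.2 + 15 = 30.2.

30.2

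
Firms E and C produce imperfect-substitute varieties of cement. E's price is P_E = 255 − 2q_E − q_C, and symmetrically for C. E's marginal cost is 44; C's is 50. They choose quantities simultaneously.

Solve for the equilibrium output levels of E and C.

42.6, 40.6

Firm E's profit: π = q_E(255 − 2q_E − q_C) − 44q_E.
∂π/∂q_E = 211 − 4q_E − q_C = 0 ⇒ q_E = 52.75 − 0.25q_C.
Similarly q_C = 51.25 − 0.25q_E.
Solving the two reaction functions simultaneously: (1 − (−0.25)(−0.25))q_E = 52.75 − 0.25·51.25, so 0.9375q_E = 39.9375 and q_E = 42.6.
Then q_C = 51.25 − 0.25·42.6 = 40.6.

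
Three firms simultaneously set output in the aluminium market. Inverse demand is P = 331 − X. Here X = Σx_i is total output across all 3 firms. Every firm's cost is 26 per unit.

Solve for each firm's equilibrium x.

76.25

A representative firm's profit is π_i = x_i(331 − X) − 26x_i, with X = x_i + Σ_{j≠i} x_j.
First-order condition: 305 − 2x_i − Σ_{j≠i} x_j = 0.
With identical firms, set every x_j = x: then 305 − 2x − 2x = 0, i.e. x = 305/4 = 76.25.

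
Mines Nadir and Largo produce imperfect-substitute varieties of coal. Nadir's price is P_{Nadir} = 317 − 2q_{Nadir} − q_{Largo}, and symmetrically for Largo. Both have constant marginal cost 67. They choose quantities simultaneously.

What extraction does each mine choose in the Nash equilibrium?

Mine Nadir's profit: π = q_{Nadir}(317 − 2q_{Nadir} − q_{Largo}) − 67q_{Nadir}.
∂π/∂q_{Nadir} = 250 − 4q_{Nadir} − q_{Largo} = 0 ⇒ q_{Nadir} = 62.5 − 0.25q_{Largo}.
Setting q_{Nadir} = q_{Largo} in the reaction function: q_{Nadir} = 62.5 − 0.25q_{Nadir}, so q_{Nadir} = 62.5 / 1.25 = 50.

50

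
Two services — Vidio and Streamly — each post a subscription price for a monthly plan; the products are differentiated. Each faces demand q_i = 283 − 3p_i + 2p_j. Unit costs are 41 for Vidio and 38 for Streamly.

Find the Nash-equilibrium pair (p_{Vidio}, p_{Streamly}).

100.9375, 99.8125

Vidio's profit: π = (p_{Vidio} − 41)(283 − 3p_{Vidio} + 2p_{Streamly}).
∂π/∂p_{Vidio} = 406 − 6p_{Vidio} + 2p_{Streamly} = 0 ⇒ p_{Vidio} = 203/3 + (1/3)p_{Streamly}.
Similarly p_{Streamly} = 397/6 + (1/3)p_{Vidio}.
Solving the two reaction functions simultaneously: (1 − (1/3)(1/3))p_{Vidio} = 203/3 + (1/3)·(397/6), so (8/9)p_{Vidio} = 1615/18 and p_{Vidio} = 100.9375.
Then p_{Streamly} = 397/6 + (1/3)·100.9375 = 99.8125.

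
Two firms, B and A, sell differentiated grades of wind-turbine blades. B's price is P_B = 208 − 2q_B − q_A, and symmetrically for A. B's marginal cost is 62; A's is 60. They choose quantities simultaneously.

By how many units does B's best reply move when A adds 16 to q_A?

Firm B's profit: π = q_B(208 − 2q_B − q_A) − 62q_B.
∂π/∂q_B = 146 − 4q_B − q_A = 0 ⇒ q_B = 36.5 − 0.25q_A.
The reaction-function slope is −0.25, so a 16-unit rise in q_A moves q_B by −0.25 × 16 = −4. B's best response falls — the actions are strategic substitutes.

-4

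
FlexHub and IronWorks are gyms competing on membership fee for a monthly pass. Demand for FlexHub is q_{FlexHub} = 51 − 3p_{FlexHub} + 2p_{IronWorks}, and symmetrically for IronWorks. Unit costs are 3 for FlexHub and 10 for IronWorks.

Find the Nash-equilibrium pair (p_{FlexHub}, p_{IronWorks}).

FlexHub's profit: π = (p_{FlexHub} − 3)(51 − 3p_{FlexHub} + 2p_{IronWorks}).
∂π/∂p_{FlexHub} = 60 − 6p_{FlexHub} + 2p_{IronWorks} = 0 ⇒ p_{FlexHub} = 10 + (1/3)p_{IronWorks}.
Similarly p_{IronWorks} = 13.5 + (1/3)p_{FlexHub}.
Solving the two reaction functions simultaneously: (1 − (1/3)(1/3))p_{FlexHub} = 10 + (1/3)·13.5, so (8/9)p_{FlexHub} = 14.5 and p_{FlexHub} = 16.3125.
Then p_{IronWorks} = 13.5 + (1/3)·16.3125 = 18.9375.

16.3125, 18.9375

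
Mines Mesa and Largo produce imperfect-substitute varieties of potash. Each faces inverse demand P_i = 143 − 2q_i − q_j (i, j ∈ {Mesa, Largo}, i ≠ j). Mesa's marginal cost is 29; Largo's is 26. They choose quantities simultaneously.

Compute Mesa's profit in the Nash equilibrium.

Mine Mesa's profit: π = q_{Mesa}(143 − 2q_{Mesa} − q_{Largo}) − 29q_{Mesa}.
∂π/∂q_{Mesa} = 114 − 4q_{Mesa} − q_{Largo} = 0 ⇒ q_{Mesa} = 28.5 − 0.25q_{Largo}.
Similarly q_{Largo} = 29.25 − 0.25q_{Mesa}.
Solving the two reaction functions simultaneously: (1 − (−0.25)(−0.25))q_{Mesa} = 28.5 − 0.25·29.25, so 0.9375q_{Mesa} = 21.1875 and q_{Mesa} = 22.6.
Then q_{Largo} = 29.25 − 0.25·22.6 = 23.6.
P_{Mesa} = 143 − 2·22.6 − 23.6 = 74.2.
Profit = (74.2 − 29)·22.6 = 1021.52.

1021.52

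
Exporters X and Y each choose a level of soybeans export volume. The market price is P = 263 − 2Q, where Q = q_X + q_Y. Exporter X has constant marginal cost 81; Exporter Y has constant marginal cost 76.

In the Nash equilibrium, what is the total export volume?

Exporter X's profit: π = q_X(263 − 2(q_X + q_Y)) − 81q_X.
∂π/∂q_X = 182 − 4q_X − 2q_Y = 0, so q_X = 45.5 − 0.5q_Y.
By the same steps for Y: q_Y = 46.75 − 0.5q_X.
Plugging q_Y into X's best response: q_X = 45.5 − 0.5(46.75 − 0.5q_X) ⇒ 0.75q_X = 22.125, so q_X = 29.5.
Then q_Y = 46.75 − 0.5·29.5 = 32.
Total export volume: 29.5 + 32 = 61.5.

61.5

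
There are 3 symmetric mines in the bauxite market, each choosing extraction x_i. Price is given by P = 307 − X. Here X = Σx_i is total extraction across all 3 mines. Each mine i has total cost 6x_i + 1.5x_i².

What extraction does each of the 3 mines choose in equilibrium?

43

A representative mine's profit is π_i = x_i(307 − X) − 6x_i − 1.5x_i², with X = x_i + Σ_{j≠i} x_j.
First-order condition: 301 − 5x_i − Σ_{j≠i} x_j = 0.
With identical mines, set every x_j = x: then 301 − 5x − 2x = 0, i.e. x = 301/7 = 43.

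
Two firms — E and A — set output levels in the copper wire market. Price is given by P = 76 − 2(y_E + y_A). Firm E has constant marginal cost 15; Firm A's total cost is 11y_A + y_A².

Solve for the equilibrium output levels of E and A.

11.8, 6.9

Firm E's profit: π = y_E(76 − 2(y_E + y_A)) − 15y_E.
∂π/∂y_E = 61 − 4y_E − 2y_A = 0, so y_E = 15.25 − 0.5y_A.
For A: ∂π/∂y_A = 65 − 6y_A − 2y_E = 0 ⇒ y_A = 65/6 − (1/3)y_E.
Plugging y_A into E's best response: y_E = 15.25 − 0.5(65/6 − (1/3)y_E) ⇒ (5/6)y_E = 59/6, so y_E = 11.8.
Then y_A = 65/6 − (1/3)·11.8 = 6.9.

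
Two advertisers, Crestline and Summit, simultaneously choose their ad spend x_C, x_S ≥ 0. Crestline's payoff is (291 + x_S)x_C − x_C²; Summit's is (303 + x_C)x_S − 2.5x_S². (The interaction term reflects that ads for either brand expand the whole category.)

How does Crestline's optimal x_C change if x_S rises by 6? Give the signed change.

3

Expanding Crestline's payoff: 291x_C + x_Sx_C − x_C².
∂π/∂x_C = 291 + x_S − 2x_C = 0, so x_C = 145.5 + 0.5x_S.
The reaction-function slope is 0.5, so a 6-unit rise in x_S moves x_C by 0.5 × 6 = 3. Crestline's best response rises — the actions are strategic complements.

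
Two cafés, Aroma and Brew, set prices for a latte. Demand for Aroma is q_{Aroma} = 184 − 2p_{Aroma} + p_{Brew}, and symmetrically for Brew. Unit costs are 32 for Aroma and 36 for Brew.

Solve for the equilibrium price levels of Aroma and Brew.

Aroma's profit: π = (p_{Aroma} − 32)(184 − 2p_{Aroma} + p_{Brew}).
∂π/∂p_{Aroma} = 248 − 4p_{Aroma} + p_{Brew} = 0 ⇒ p_{Aroma} = 62 + 0.25p_{Brew}.
Similarly p_{Brew} = 64 + 0.25p_{Aroma}.
Substituting the second reaction function into the first: p_{Aroma} = 62 + 0.25(64 + 0.25p_{Aroma}), which gives 0.9375p_{Aroma} = 78 ⇒ p_{Aroma} = 83.2.
Then p_{Brew} = 64 + 0.25·83.2 = 84.8.

83.2, 84.8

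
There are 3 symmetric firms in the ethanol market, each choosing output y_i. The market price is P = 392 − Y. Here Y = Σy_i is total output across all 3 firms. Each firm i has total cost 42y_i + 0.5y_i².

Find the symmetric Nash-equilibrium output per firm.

A representative firm's profit is π_i = y_i(392 − Y) − 42y_i − 0.5y_i², with Y = y_i + Σ_{j≠i} y_j.
First-order condition: 350 − 3y_i − Σ_{j≠i} y_j = 0.
In a symmetric equilibrium every firm chooses the same y, so Σ_{j≠i} y_j = 2y. The condition becomes 350 − 5y = 0, giving y = 350/5 = 70.

70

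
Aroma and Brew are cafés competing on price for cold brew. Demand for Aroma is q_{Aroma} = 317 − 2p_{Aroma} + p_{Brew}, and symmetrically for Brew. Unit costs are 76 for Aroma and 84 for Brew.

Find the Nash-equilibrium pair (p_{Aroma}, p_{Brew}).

157.4, 160.6

Aroma's profit: π = (p_{Aroma} − 76)(317 − 2p_{Aroma} + p_{Brew}).
∂π/∂p_{Aroma} = 469 − 4p_{Aroma} + p_{Brew} = 0 ⇒ p_{Aroma} = 117.25 + 0.25p_{Brew}.
Similarly p_{Brew} = 121.25 + 0.25p_{Aroma}.
Plugging p_{Brew} into Aroma's best response: p_{Aroma} = 117.25 + 0.25(121.25 + 0.25p_{Aroma}) ⇒ 0.9375p_{Aroma} = 147.5625, so p_{Aroma} = 157.4.
Then p_{Brew} = 121.25 + 0.25·157.4 = 160.6.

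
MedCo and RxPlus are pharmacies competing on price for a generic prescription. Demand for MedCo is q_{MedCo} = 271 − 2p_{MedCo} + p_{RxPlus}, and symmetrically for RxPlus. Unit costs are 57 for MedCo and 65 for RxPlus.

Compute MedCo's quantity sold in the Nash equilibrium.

144.8

MedCo's profit: π = (p_{MedCo} − 57)(271 − 2p_{MedCo} + p_{RxPlus}).
∂π/∂p_{MedCo} = 385 − 4p_{MedCo} + p_{RxPlus} = 0 ⇒ p_{MedCo} = 96.25 + 0.25p_{RxPlus}.
Similarly p_{RxPlus} = 100.25 + 0.25p_{MedCo}.
Substituting the second reaction function into the first: p_{MedCo} = 96.25 + 0.25(100.25 + 0.25p_{MedCo}), which gives 0.9375p_{MedCo} = 121.3125 ⇒ p_{MedCo} = 129.4.
Then p_{RxPlus} = 100.25 + 0.25·129.4 = 132.6.
q_{MedCo} = 271 − 2·129.4 + 132.6 = 144.8.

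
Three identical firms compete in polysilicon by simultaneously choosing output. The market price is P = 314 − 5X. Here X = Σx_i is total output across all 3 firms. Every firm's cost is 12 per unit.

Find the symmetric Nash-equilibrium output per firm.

A representative firm's profit is π_i = x_i(314 − 5X) − 12x_i, with X = x_i + Σ_{j≠i} x_j.
First-order condition: 302 − 10x_i − 5Σ_{j≠i} x_j = 0.
In a symmetric equilibrium every firm chooses the same x, so Σ_{j≠i} x_j = 2x. The condition becomes 302 − 20x = 0, giving x = 302/20 = 15.1.

15.1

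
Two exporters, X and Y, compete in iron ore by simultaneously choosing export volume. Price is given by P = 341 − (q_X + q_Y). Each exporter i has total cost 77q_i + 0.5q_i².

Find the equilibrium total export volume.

Exporter X's profit: π = q_X(341 − (q_X + q_Y)) − 77q_X − 0.5q_X².
∂π/∂q_X = 264 − 3q_X − q_Y = 0, so q_X = 88 − (1/3)q_Y.
The game is symmetric, so in equilibrium q_Y = q_X: the reaction function gives (4/3)q_X = 88, hence q_X = 66.
Total export volume: 66 + 66 = 132.

132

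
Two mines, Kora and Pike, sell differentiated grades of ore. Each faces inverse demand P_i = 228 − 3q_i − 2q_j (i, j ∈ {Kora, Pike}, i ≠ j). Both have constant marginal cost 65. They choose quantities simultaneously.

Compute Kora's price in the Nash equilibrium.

Mine Kora's profit: π = q_{Kora}(228 − 3q_{Kora} − 2q_{Pike}) − 65q_{Kora}.
∂π/∂q_{Kora} = 163 − 6q_{Kora} − 2q_{Pike} = 0 ⇒ q_{Kora} = 163/6 − (1/3)q_{Pike}.
Setting q_{Kora} = q_{Pike} in the reaction function: q_{Kora} = 163/6 − (1/3)q_{Kora}, so q_{Kora} = (163/6) / (4/3) = 20.375.
P_{Kora} = 228 − 3·20.375 − 2·20.375 = 126.125.

126.125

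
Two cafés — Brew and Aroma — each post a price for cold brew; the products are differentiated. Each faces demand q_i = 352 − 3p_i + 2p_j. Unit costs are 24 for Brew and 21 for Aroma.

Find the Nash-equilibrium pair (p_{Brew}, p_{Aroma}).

Brew's profit: π = (p_{Brew} − 24)(352 − 3p_{Brew} + 2p_{Aroma}).
∂π/∂p_{Brew} = 424 − 6p_{Brew} + 2p_{Aroma} = 0 ⇒ p_{Brew} = 212/3 + (1/3)p_{Aroma}.
Similarly p_{Aroma} = 415/6 + (1/3)p_{Brew}.
Solving the two reaction functions simultaneously: (1 − (1/3)(1/3))p_{Brew} = 212/3 + (1/3)·(415/6), so (8/9)p_{Brew} = 1687/18 and p_{Brew} = 105.4375.
Then p_{Aroma} = 415/6 + (1/3)·105.4375 = 104.3125.

105.4375, 104.3125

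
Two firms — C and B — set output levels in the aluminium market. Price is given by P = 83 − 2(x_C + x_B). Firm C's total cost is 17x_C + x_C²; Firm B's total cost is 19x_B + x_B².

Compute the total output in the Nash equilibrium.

Firm C's profit: π = x_C(83 − 2(x_C + x_B)) − 17x_C − x_C².
∂π/∂x_C = 66 − 6x_C − 2x_B = 0, so x_C = 11 − (1/3)x_B.
By the same steps for B: x_B = 32/3 − (1/3)x_C.
Plugging x_B into C's best response: x_C = 11 − (1/3)(32/3 − (1/3)x_C) ⇒ (8/9)x_C = 67/9, so x_C = 8.375.
Then x_B = 32/3 − (1/3)·8.375 = 7.875.
Total output: 8.375 + 7.875 = 16.25.

16.25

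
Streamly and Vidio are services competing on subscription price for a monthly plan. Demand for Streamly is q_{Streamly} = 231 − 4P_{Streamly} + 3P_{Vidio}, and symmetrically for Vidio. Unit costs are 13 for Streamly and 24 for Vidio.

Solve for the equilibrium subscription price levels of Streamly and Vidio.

Streamly's profit: π = (P_{Streamly} − 13)(231 − 4P_{Streamly} + 3P_{Vidio}).
∂π/∂P_{Streamly} = 283 − 8P_{Streamly} + 3P_{Vidio} = 0 ⇒ P_{Streamly} = 35.375 + 0.375P_{Vidio}.
Similarly P_{Vidio} = 40.875 + 0.375P_{Streamly}.
Substituting the second reaction function into the first: P_{Streamly} = 35.375 + 0.375(40.875 + 0.375P_{Streamly}), which gives (55/64)P_{Streamly} = 3245/64 ⇒ P_{Streamly} = 59.
Then P_{Vidio} = 40.875 + 0.375·59 = 63.

59, 63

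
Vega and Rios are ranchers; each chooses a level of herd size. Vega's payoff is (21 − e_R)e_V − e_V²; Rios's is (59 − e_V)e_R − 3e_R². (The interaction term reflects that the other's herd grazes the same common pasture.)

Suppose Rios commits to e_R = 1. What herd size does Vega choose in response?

10

Expanding Vega's payoff: 21e_V − e_Re_V − e_V².
∂π/∂e_V = 21 − e_R − 2e_V = 0, so e_V = 10.5 − 0.5e_R.
At e_R = 1: e_V = 10.5 − 0.5·1 = 10.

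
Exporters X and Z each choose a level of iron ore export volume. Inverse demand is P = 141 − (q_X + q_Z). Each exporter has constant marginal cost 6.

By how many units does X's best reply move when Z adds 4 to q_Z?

-2

Exporter X's profit: π = q_X(141 − (q_X + q_Z)) − 6q_X.
∂π/∂q_X = 135 − 2q_X − q_Z = 0, so q_X = 67.5 − 0.5q_Z.
The reaction-function slope is −0.5, so a 4-unit rise in q_Z moves q_X by −0.5 × 4 = −2. X's best response falls — the actions are strategic substitutes.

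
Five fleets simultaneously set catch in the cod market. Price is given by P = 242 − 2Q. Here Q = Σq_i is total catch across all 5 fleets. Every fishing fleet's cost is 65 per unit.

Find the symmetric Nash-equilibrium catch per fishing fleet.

14.75

A representative fishing fleet's profit is π_i = q_i(242 − 2Q) − 65q_i, with Q = q_i + Σ_{j≠i} q_j.
First-order condition: 177 − 4q_i − 2Σ_{j≠i} q_j = 0.
In a symmetric equilibrium every fishing fleet chooses the same q, so Σ_{j≠i} q_j = 4q. The condition becomes 177 − 12q = 0, giving q = 177/12 = 14.75.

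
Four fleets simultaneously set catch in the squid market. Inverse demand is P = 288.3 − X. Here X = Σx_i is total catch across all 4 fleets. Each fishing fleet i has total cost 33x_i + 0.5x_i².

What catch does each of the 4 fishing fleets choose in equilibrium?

42.55

A representative fishing fleet's profit is π_i = x_i(288.3 − X) − 33x_i − 0.5x_i², with X = x_i + Σ_{j≠i} x_j.
First-order condition: 255.3 − 3x_i − Σ_{j≠i} x_j = 0.
With identical fishing fleets, set every x_j = x: then 255.3 − 3x − 3x = 0, i.e. x = 255.3/6 = 42.55.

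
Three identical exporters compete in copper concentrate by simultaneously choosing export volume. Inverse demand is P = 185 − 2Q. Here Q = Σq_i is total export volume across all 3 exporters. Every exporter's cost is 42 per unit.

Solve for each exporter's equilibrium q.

A representative exporter's profit is π_i = q_i(185 − 2Q) − 42q_i, with Q = q_i + Σ_{j≠i} q_j.
First-order condition: 143 − 4q_i − 2Σ_{j≠i} q_j = 0.
Imposing symmetry (q_j = q for all j) turns Σ_{j≠i} q_j into 2q, so 143 = 8q and q = 17.875.

17.875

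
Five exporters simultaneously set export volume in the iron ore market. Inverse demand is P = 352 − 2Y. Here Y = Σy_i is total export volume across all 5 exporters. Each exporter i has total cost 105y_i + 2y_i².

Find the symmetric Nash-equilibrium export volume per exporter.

15.4375

A representative exporter's profit is π_i = y_i(352 − 2Y) − 105y_i − 2y_i², with Y = y_i + Σ_{j≠i} y_j.
First-order condition: 247 − 8y_i − 2Σ_{j≠i} y_j = 0.
With identical exporters, set every y_j = y: then 247 − 8y − 8y = 0, i.e. y = 247/16 = 15.4375.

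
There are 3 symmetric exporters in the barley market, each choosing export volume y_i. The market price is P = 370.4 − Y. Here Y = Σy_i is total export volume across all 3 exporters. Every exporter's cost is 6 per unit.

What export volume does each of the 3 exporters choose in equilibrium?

A representative exporter's profit is π_i = y_i(370.4 − Y) − 6y_i, with Y = y_i + Σ_{j≠i} y_j.
First-order condition: 364.4 − 2y_i − Σ_{j≠i} y_j = 0.
Imposing symmetry (y_j = y for all j) turns Σ_{j≠i} y_j into 2y, so 364.4 = 4y and y = 91.1.

91.1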